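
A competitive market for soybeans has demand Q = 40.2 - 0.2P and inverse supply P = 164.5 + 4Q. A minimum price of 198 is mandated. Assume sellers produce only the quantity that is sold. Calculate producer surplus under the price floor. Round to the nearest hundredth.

19.38

Rewriting demand in inverse form: P = 201 - 5Q.
Free-market equilibrium: 201 - 5Q = 164.5 + 4Q gives Q* = 4.0556, P* = 180.7222.
At the floor price 198, quantity demanded is (201 - 198)/5 = 0.6; demand is the short side, so Q = 0.6 trades at P = 198.
The supply price at Q = 0.6 is 166.9. PS is the trapezoid between 198 and supply over [0, 0.6]: (1/2)[(198 - 164.5) + (198 - 166.9)](0.6) = 19.38.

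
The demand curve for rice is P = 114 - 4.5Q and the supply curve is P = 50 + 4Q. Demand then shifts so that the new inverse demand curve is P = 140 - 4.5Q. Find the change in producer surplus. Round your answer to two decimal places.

Initial equilibrium: Q_0 = 7.5294, P_0 = 80.1176; CS_0 = (1/2)(7.5294)(33.8824) = 127.5571, PS_0 = (1/2)(7.5294)(30.1176) = 113.3841.
New equilibrium: 140 - 4.5Q = 50 + 4Q gives Q_1 = 10.5882, P_1 = 92.3529; CS_1 = 252.2491, PS_1 = 224.2215.
Change in producer surplus = 224.2215 - 113.3841 = 110.8374.

110.84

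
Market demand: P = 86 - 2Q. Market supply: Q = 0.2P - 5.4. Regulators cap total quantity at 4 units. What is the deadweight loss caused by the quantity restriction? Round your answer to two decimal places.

68.64

Rewriting supply in inverse form: P = 27 + 5Q.
Without the quota, 86 - 2Q = 27 + 5Q gives Q* = 8.4286.
At Q = 4 the demand price is 86 - 2(4) = 78 and the supply price is 27 + 5(4) = 47.
Deadweight loss is the triangle between the curves from 4 to 8.4286: (1/2)(78 - 47)(8.4286 - 4) = 68.6429.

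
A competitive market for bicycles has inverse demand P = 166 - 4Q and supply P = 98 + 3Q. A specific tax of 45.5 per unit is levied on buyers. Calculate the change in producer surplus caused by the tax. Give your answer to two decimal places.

Without the tax, 166 - 4Q = 98 + 3Q so Q* = 9.7143 and P* = 127.1429.
A tax on buyers shifts demand down by 45.5: (166 - 45.5) - 4Q = 98 + 3Q, so Q_t = 3.2143. Buyers pay P_b = 153.1429; sellers receive P_s = P_b - 45.5 = 107.6429.
PS falls from (1/2)(9.7143)(29.1429) = 141.551 to (1/2)(3.2143)(9.6429) = 15.4974, a change of -126.0536.

-126.05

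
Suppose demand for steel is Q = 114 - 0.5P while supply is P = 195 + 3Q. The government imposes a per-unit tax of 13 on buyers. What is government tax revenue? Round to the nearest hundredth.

Rewriting demand in inverse form: P = 228 - 2Q.
Pre-tax equilibrium: 228 - 2Q = 195 + 3Q gives Q* = 6.6, P* = 214.8.
With the tax, buyers' net willingness to pay falls by 13: (228 - 13) - 2Q = 195 + 3Q, so Q_t = 4. Buyers pay P_b = 220; sellers receive P_s = P_b - 13 = 207.
Tax revenue = t x Q_t = 13 x 4 = 52.

52.00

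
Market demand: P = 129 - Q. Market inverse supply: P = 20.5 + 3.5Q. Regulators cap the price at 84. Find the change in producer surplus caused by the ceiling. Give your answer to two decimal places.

Without the control, 129 - Q = 20.5 + 3.5Q so Q* = 24.1111 and P* = 104.8889.
At P = 84, sellers supply (84 - 20.5)/3.5 = 18.1429 while buyers want more, so the quantity traded is 18.1429 at price 84.
PS goes from (1/2)(24.1111)(84.3889) = 1017.3549 to 576.0357 (computed as (84 - 20.5)(18.1429) - (1/2)(3.5)(18.1429)^2), a change of -441.3192.

-441.32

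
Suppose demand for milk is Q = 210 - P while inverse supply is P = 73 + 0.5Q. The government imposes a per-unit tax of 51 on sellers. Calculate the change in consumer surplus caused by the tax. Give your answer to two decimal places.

-2527.33

Rewriting demand in inverse form: P = 210 - Q.
Pre-tax equilibrium: 210 - Q = 73 + 0.5Q gives Q* = 91.3333, P* = 118.6667.
With the tax, sellers need 51 more per unit: 210 - Q = 73 + 0.5Q + 51, so Q_t = 57.3333. Buyers pay P_b = 152.6667; sellers receive P_s = P_b - 51 = 101.6667.
CS falls from (1/2)(91.3333)(91.3333) = 4170.8889 to (1/2)(57.3333)(57.3333) = 1643.5556, a change of -2527.3333.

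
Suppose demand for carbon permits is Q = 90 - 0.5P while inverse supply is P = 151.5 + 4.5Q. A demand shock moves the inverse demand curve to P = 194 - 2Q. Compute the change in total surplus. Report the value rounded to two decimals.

76.46

Rewriting demand in inverse form: P = 180 - 2Q.
Initial equilibrium: Q_0 = 4.3846, P_0 = 171.2308; CS_0 = (1/2)(4.3846)(8.7692) = 19.2249, PS_0 = (1/2)(4.3846)(19.7308) = 43.2559.
New equilibrium: 194 - 2Q = 151.5 + 4.5Q gives Q_1 = 6.5385, P_1 = 180.9231; CS_1 = 42.7515, PS_1 = 96.1908.
Change in total surplus = (42.7515 + 96.1908) - (19.2249 + 43.2559) = 76.4615.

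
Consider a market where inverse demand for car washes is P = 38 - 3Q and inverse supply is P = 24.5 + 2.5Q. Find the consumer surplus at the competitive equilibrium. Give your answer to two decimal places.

Setting demand equal to supply, 13.5 = 5.5Q, so Q* = 2.4545 and P* = 30.6364.
Consumer surplus is the triangle under demand above P*: (1/2)(2.4545)(38 - 30.6364) = (1/2)(2.4545)(7.3636) = 9.0372.

9.04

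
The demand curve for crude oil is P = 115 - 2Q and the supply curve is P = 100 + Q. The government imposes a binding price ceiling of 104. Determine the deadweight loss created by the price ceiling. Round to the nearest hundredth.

1.50

Free-market equilibrium: 115 - 2Q = 100 + Q gives Q* = 5, P* = 105.
At the ceiling price 104, quantity supplied is (104 - 100)/1 = 4; supply is the short side, so Q = 4 trades at P = 104.
At Q = 4 the demand price is 107 and the supply price is 104. Deadweight loss is the triangle between the curves from 4 to 5: (1/2)(107 - 104)(5 - 4) = 1.5.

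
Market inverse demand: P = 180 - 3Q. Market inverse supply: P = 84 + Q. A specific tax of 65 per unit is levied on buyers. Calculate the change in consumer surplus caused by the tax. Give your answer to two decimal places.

-773.91

Pre-tax equilibrium: 180 - 3Q = 84 + Q gives Q* = 24, P* = 108.
A tax on buyers shifts demand down by 65: (180 - 65) - 3Q = 84 + Q, so Q_t = 7.75. Buyers pay P_b = 156.75; sellers receive P_s = P_b - 65 = 91.75.
CS falls from (1/2)(24)(72) = 864 to (1/2)(7.75)(23.25) = 90.0938, a change of -773.9062.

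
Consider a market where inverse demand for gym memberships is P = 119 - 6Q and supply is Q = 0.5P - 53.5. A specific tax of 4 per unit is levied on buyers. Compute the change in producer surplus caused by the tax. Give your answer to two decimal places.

Rewriting supply in inverse form: P = 107 + 2Q.
Pre-tax equilibrium: 119 - 6Q = 107 + 2Q gives Q* = 1.5, P* = 110.
With the tax, buyers' net willingness to pay falls by 4: (119 - 4) - 6Q = 107 + 2Q, so Q_t = 1. Buyers pay P_b = 113; sellers receive P_s = P_b - 4 = 109.
PS falls from (1/2)(1.5)(3) = 2.25 to (1/2)(1)(2) = 1, a change of -1.25.

-1.25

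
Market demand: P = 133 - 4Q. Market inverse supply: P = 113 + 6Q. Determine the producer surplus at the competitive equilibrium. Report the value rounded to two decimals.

12.00

Setting demand equal to supply, 20 = 10Q, so Q* = 2 and P* = 125.
PS is the area between P* and the supply curve from 0 to Q*: (1/2)(2)(12) = 12.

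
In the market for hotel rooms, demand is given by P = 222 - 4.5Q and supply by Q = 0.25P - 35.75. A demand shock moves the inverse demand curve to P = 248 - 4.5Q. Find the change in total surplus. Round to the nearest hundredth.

Rewriting supply in inverse form: P = 143 + 4Q.
Initial equilibrium: Q_0 = 9.2941, P_0 = 180.1765; CS_0 = (1/2)(9.2941)(41.8235) = 194.3564, PS_0 = (1/2)(9.2941)(37.1765) = 172.7612.
New equilibrium: 248 - 4.5Q = 143 + 4Q gives Q_1 = 12.3529, P_1 = 192.4118; CS_1 = 343.3391, PS_1 = 305.1903.
Change in total surplus = (343.3391 + 305.1903) - (194.3564 + 172.7612) = 281.4118.

281.41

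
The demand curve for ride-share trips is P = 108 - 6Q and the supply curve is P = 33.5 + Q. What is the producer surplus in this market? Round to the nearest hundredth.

Setting demand equal to supply, 74.5 = 7Q, so Q* = 10.6429 and P* = 44.1429.
PS is the area between P* and the supply curve from 0 to Q*: (1/2)(10.6429)(10.6429) = 56.6352.

56.64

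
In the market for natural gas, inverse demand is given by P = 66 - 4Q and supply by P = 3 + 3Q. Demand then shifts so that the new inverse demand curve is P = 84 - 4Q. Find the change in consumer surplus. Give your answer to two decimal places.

105.80

Initial equilibrium: Q_0 = 9, P_0 = 30; CS_0 = (1/2)(9)(36) = 162, PS_0 = (1/2)(9)(27) = 121.5.
New equilibrium: 84 - 4Q = 3 + 3Q gives Q_1 = 11.5714, P_1 = 37.7143; CS_1 = 267.7959, PS_1 = 200.8469.
Change in consumer surplus = 267.7959 - 162 = 105.7959.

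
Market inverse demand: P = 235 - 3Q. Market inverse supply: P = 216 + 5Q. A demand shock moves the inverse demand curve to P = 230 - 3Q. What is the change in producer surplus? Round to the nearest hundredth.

Initial equilibrium: Q_0 = 2.375, P_0 = 227.875; CS_0 = (1/2)(2.375)(7.125) = 8.4609, PS_0 = (1/2)(2.375)(11.875) = 14.1016.
New equilibrium: 230 - 3Q = 216 + 5Q gives Q_1 = 1.75, P_1 = 224.75; CS_1 = 4.5938, PS_1 = 7.6562.
Change in producer surplus = 7.6562 - 14.1016 = -6.4453.

-6.45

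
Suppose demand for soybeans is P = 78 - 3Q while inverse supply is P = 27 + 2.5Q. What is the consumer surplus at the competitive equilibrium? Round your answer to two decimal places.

128.98

Setting demand equal to supply, 51 = 5.5Q, so Q* = 9.2727 and P* = 50.1818.
The demand choke price is 78, so CS = (1/2)(Q*)(78 - P*) = (1/2)(9.2727)(27.8182) = 128.9752.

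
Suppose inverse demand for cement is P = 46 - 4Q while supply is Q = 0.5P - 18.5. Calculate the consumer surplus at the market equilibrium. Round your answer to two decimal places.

Rewriting supply in inverse form: P = 37 + 2Q.
Setting demand equal to supply, 9 = 6Q, so Q* = 1.5 and P* = 40.
Consumer surplus is the triangle under demand above P*: (1/2)(1.5)(46 - 40) = (1/2)(1.5)(6) = 4.5.

4.50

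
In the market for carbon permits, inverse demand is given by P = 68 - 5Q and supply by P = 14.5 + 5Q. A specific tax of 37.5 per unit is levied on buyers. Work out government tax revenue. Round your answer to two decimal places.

60.00

Without the tax, 68 - 5Q = 14.5 + 5Q so Q* = 5.35 and P* = 41.25.
With the tax, buyers' net willingness to pay falls by 37.5: (68 - 37.5) - 5Q = 14.5 + 5Q, so Q_t = 1.6. Buyers pay P_b = 60; sellers receive P_s = P_b - 37.5 = 22.5.
Tax revenue = t x Q_t = 37.5 x 1.6 = 60.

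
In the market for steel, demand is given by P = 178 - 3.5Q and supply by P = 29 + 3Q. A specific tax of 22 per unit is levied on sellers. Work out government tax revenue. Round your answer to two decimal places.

Pre-tax equilibrium: 178 - 3.5Q = 29 + 3Q gives Q* = 22.9231, P* = 97.7692.
A tax on sellers shifts supply up by 22: 178 - 3.5Q = 29 + 3Q + 22, so Q_t = 19.5385. Buyers pay P_b = 109.6154; sellers receive P_s = P_b - 22 = 87.6154.
Revenue is the tax times quantity traded: 22 x 19.5385 = 429.8462.

429.85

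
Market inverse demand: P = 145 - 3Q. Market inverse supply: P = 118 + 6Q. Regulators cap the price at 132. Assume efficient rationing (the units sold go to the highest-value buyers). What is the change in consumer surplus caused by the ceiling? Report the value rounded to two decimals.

8.67

Free-market equilibrium: 145 - 3Q = 118 + 6Q gives Q* = 3, P* = 136.
At the ceiling price 132, quantity supplied is (132 - 118)/6 = 2.3333; supply is the short side, so Q = 2.3333 trades at P = 132.
CS goes from (1/2)(3)(9) = 13.5 to 22.1667 (computed as (145 - 132)(2.3333) - (1/2)(3)(2.3333)^2), a change of 8.6667.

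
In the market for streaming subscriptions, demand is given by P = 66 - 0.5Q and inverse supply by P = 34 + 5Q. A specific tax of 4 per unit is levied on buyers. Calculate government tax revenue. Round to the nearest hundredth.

Without the tax, 66 - 0.5Q = 34 + 5Q so Q* = 5.8182 and P* = 63.0909.
A tax on buyers shifts demand down by 4: (66 - 4) - 0.5Q = 34 + 5Q, so Q_t = 5.0909. Buyers pay P_b = 63.4545; sellers receive P_s = P_b - 4 = 59.4545.
Tax revenue = t x Q_t = 4 x 5.0909 = 20.3636.

20.36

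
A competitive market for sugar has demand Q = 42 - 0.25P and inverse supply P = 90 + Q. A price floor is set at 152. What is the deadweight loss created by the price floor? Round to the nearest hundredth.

336.40

Rewriting demand in inverse form: P = 168 - 4Q.
Without the control, 168 - 4Q = 90 + Q so Q* = 15.6 and P* = 105.6.
At P = 152, buyers demand (168 - 152)/4 = 4 while sellers would supply more, so the quantity traded is 4 at price 152.
The lost-trades triangle has base Q* - 4 = 11.6 and height equal to the gap between the curves at Q = 4, which is 152 - 94 = 58. DWL = (1/2)(11.6)(58) = 336.4.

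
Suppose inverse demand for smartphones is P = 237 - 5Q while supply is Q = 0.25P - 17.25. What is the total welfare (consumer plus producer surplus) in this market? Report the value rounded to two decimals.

Rewriting supply in inverse form: P = 69 + 4Q.
Set 237 - 5Q = 69 + 4Q, which gives 168 = 9Q, so Q* = 18.6667 and P* = 237 - 5(18.6667) = 143.6667.
Total surplus is the full triangle between the curves from 0 to Q*: (1/2)(18.6667)(237 - 69) = 1568.

1568.00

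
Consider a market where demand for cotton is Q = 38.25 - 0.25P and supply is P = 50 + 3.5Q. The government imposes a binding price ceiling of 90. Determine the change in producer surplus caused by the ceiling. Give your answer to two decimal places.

Rewriting demand in inverse form: P = 153 - 4Q.
Without the control, 153 - 4Q = 50 + 3.5Q so Q* = 13.7333 and P* = 98.0667.
At the ceiling price 90, quantity supplied is (90 - 50)/3.5 = 11.4286; supply is the short side, so Q = 11.4286 trades at P = 90.
PS goes from (1/2)(13.7333)(48.0667) = 330.0578 to 228.5714 (computed as (90 - 50)(11.4286) - (1/2)(3.5)(11.4286)^2), a change of -101.4863.

-101.49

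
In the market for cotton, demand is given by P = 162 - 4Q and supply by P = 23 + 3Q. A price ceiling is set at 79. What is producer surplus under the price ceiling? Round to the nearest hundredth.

522.67

Free-market equilibrium: 162 - 4Q = 23 + 3Q gives Q* = 19.8571, P* = 82.5714.
At P = 79, sellers supply (79 - 23)/3 = 18.6667 while buyers want more, so the quantity traded is 18.6667 at price 79.
PS is the triangle above supply below 79: (1/2)(18.6667)(79 - 23) = 522.6667.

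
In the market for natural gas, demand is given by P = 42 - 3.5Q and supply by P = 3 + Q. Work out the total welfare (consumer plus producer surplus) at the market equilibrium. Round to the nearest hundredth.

169.00

Equilibrium: 42 - 3.5Q = 3 + Q, so Q* = 8.6667 and P* = 11.6667.
Total surplus is the full triangle between the curves from 0 to Q*: (1/2)(8.6667)(42 - 3) = 169.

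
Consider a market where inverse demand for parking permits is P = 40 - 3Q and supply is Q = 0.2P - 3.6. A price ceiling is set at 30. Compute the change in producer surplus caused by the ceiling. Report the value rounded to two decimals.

Rewriting supply in inverse form: P = 18 + 5Q.
Without the control, 40 - 3Q = 18 + 5Q so Q* = 2.75 and P* = 31.75.
At the ceiling price 30, quantity supplied is (30 - 18)/5 = 2.4; supply is the short side, so Q = 2.4 trades at P = 30.
PS goes from (1/2)(2.75)(13.75) = 18.9062 to 14.4 (computed as (30 - 18)(2.4) - (1/2)(5)(2.4)^2), a change of -4.5062.

-4.51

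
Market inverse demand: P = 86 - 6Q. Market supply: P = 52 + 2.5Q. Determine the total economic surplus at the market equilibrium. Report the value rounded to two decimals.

68.00

Equilibrium: 86 - 6Q = 52 + 2.5Q, so Q* = 4 and P* = 62.
Total surplus is the full triangle between the curves from 0 to Q*: (1/2)(4)(86 - 52) = 68.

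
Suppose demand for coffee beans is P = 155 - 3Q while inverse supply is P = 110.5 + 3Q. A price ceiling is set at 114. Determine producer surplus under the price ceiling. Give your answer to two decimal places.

Free-market equilibrium: 155 - 3Q = 110.5 + 3Q gives Q* = 7.4167, P* = 132.75.
At the ceiling price 114, quantity supplied is (114 - 110.5)/3 = 1.1667; supply is the short side, so Q = 1.1667 trades at P = 114.
PS is the triangle above supply below 114: (1/2)(1.1667)(114 - 110.5) = 2.0417.

2.04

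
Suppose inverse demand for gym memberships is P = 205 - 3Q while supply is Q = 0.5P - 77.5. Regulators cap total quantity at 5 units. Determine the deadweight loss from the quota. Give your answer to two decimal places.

Rewriting supply in inverse form: P = 155 + 2Q.
Without the quota, 205 - 3Q = 155 + 2Q gives Q* = 10.
At Q = 5 the demand price is 205 - 3(5) = 190 and the supply price is 155 + 2(5) = 165.
Deadweight loss is the triangle between the curves from 5 to 10: (1/2)(190 - 165)(10 - 5) = 62.5.

62.50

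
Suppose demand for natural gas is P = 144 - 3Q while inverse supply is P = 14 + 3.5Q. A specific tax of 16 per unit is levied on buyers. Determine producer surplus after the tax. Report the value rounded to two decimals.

Without the tax, 144 - 3Q = 14 + 3.5Q so Q* = 20 and P* = 84.
A tax on buyers shifts demand down by 16: (144 - 16) - 3Q = 14 + 3.5Q, so Q_t = 17.5385. Buyers pay P_b = 91.3846; sellers receive P_s = P_b - 16 = 75.3846.
Producer surplus is the triangle above supply below P_s: (1/2)(17.5385)(75.3846 - 14) = 538.2959.

538.30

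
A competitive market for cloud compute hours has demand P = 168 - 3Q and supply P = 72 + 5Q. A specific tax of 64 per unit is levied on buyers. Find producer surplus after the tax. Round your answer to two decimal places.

Without the tax, 168 - 3Q = 72 + 5Q so Q* = 12 and P* = 132.
With the tax, buyers' net willingness to pay falls by 64: (168 - 64) - 3Q = 72 + 5Q, so Q_t = 4. Buyers pay P_b = 156; sellers receive P_s = P_b - 64 = 92.
PS = (1/2)(Q_t)(P_s - 72) = (1/2)(4)(20) = 40.

40.00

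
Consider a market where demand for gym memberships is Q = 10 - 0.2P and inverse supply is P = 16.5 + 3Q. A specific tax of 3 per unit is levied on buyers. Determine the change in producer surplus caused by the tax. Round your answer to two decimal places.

Rewriting demand in inverse form: P = 50 - 5Q.
Without the tax, 50 - 5Q = 16.5 + 3Q so Q* = 4.1875 and P* = 29.0625.
With the tax, buyers' net willingness to pay falls by 3: (50 - 3) - 5Q = 16.5 + 3Q, so Q_t = 3.8125. Buyers pay P_b = 30.9375; sellers receive P_s = P_b - 3 = 27.9375.
Producers lose the trapezoid between P_s and P* out to Q_t plus the triangle from Q_t to Q*: change in PS = 21.8027 - 26.3027 = -4.5.

-4.50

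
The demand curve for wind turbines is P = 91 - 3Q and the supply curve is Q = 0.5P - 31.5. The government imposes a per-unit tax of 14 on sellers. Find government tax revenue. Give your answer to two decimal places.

Rewriting supply in inverse form: P = 63 + 2Q.
Without the tax, 91 - 3Q = 63 + 2Q so Q* = 5.6 and P* = 74.2.
A tax on sellers shifts supply up by 14: 91 - 3Q = 63 + 2Q + 14, so Q_t = 2.8. Buyers pay P_b = 82.6; sellers receive P_s = P_b - 14 = 68.6.
Tax revenue = t x Q_t = 14 x 2.8 = 39.2.

39.20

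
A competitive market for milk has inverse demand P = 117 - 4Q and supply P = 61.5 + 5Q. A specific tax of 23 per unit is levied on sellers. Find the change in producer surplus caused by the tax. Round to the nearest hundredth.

Without the tax, 117 - 4Q = 61.5 + 5Q so Q* = 6.1667 and P* = 92.3333.
With the tax, sellers need 23 more per unit: 117 - 4Q = 61.5 + 5Q + 23, so Q_t = 3.6111. Buyers pay P_b = 102.5556; sellers receive P_s = P_b - 23 = 79.5556.
PS falls from (1/2)(6.1667)(30.8333) = 95.0694 to (1/2)(3.6111)(18.0556) = 32.6003, a change of -62.4691.

-62.47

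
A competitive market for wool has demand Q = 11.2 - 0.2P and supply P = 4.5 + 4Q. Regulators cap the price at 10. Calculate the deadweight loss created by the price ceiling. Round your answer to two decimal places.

85.04

Rewriting demand in inverse form: P = 56 - 5Q.
Free-market equilibrium: 56 - 5Q = 4.5 + 4Q gives Q* = 5.7222, P* = 27.3889.
At P = 10, sellers supply (10 - 4.5)/4 = 1.375 while buyers want more, so the quantity traded is 1.375 at price 10.
At Q = 1.375 the demand price is 49.125 and the supply price is 10. Deadweight loss is the triangle between the curves from 1.375 to 5.7222: (1/2)(49.125 - 10)(5.7222 - 1.375) = 85.0425.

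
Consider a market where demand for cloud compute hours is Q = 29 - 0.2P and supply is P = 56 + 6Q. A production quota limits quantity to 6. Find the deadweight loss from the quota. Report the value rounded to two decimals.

Rewriting demand in inverse form: P = 145 - 5Q.
Unrestricted equilibrium: Q* = (145 - 56)/(5 + 6) = 8.0909.
At Q = 6 the demand price is 145 - 5(6) = 115 and the supply price is 56 + 6(6) = 92.
Deadweight loss is the triangle between the curves from 6 to 8.0909: (1/2)(115 - 92)(8.0909 - 6) = 24.0455.

24.05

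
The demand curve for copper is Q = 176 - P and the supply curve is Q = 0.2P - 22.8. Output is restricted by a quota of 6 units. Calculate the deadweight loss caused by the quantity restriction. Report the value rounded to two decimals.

Rewriting demand in inverse form: P = 176 - Q.
Rewriting supply in inverse form: P = 114 + 5Q.
Without the quota, 176 - Q = 114 + 5Q gives Q* = 10.3333.
At Q = 6 the demand price is 176 - (6) = 170 and the supply price is 114 + 5(6) = 144.
DWL = (1/2)(gap between curves at 6) x (Q* - 6) = (1/2)(26)(4.3333) = 56.3333.

56.33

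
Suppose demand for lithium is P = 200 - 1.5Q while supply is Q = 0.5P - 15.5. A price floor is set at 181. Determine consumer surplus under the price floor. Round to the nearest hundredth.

120.33

Rewriting supply in inverse form: P = 31 + 2Q.
Without the control, 200 - 1.5Q = 31 + 2Q so Q* = 48.2857 and P* = 127.5714.
At the floor price 181, quantity demanded is (200 - 181)/1.5 = 12.6667; demand is the short side, so Q = 12.6667 trades at P = 181.
CS is the triangle under demand above 181: (1/2)(12.6667)(200 - 181) = 120.3333.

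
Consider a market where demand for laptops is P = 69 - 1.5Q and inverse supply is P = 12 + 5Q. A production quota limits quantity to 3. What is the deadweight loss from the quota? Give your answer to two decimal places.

108.17

Unrestricted equilibrium: Q* = (69 - 12)/(1.5 + 5) = 8.7692.
At Q = 3 the demand price is 69 - 1.5(3) = 64.5 and the supply price is 12 + 5(3) = 27.
Deadweight loss is the triangle between the curves from 3 to 8.7692: (1/2)(64.5 - 27)(8.7692 - 3) = 108.1731.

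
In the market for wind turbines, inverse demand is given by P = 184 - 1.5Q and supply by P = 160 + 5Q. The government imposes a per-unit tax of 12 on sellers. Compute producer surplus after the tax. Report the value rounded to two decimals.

8.52

Without the tax, 184 - 1.5Q = 160 + 5Q so Q* = 3.6923 and P* = 178.4615.
A tax on sellers shifts supply up by 12: 184 - 1.5Q = 160 + 5Q + 12, so Q_t = 1.8462. Buyers pay P_b = 181.2308; sellers receive P_s = P_b - 12 = 169.2308.
PS = (1/2)(Q_t)(P_s - 160) = (1/2)(1.8462)(9.2308) = 8.5207.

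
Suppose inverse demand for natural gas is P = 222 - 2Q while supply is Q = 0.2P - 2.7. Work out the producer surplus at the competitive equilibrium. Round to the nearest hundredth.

2217.97

Rewriting supply in inverse form: P = 13.5 + 5Q.
Equilibrium: 222 - 2Q = 13.5 + 5Q, so Q* = 29.7857 and P* = 162.4286.
The supply curve's price intercept is 13.5, so PS = (1/2)(Q*)(P* - 13.5) = (1/2)(29.7857)(148.9286) = 2217.9719.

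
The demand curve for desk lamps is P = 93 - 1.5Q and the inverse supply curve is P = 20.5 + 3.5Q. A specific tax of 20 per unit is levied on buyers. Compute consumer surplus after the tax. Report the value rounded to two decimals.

82.69

Without the tax, 93 - 1.5Q = 20.5 + 3.5Q so Q* = 14.5 and P* = 71.25.
With the tax, buyers' net willingness to pay falls by 20: (93 - 20) - 1.5Q = 20.5 + 3.5Q, so Q_t = 10.5. Buyers pay P_b = 77.25; sellers receive P_s = P_b - 20 = 57.25.
CS = (1/2)(Q_t)(93 - P_b) = (1/2)(10.5)(15.75) = 82.6875.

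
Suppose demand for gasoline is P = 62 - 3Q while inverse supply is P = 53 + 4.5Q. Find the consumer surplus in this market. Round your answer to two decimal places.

2.16

Set 62 - 3Q = 53 + 4.5Q, which gives 9 = 7.5Q, so Q* = 1.2 and P* = 62 - 3(1.2) = 58.4.
CS is the area between the demand curve and P* from 0 to Q*: (1/2)(1.2)(3.6) = 2.16.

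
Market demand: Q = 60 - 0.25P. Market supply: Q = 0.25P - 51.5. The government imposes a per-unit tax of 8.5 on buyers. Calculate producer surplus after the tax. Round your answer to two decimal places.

20.32

Rewriting demand in inverse form: P = 240 - 4Q.
Rewriting supply in inverse form: P = 206 + 4Q.
Pre-tax equilibrium: 240 - 4Q = 206 + 4Q gives Q* = 4.25, P* = 223.
With the tax, buyers' net willingness to pay falls by 8.5: (240 - 8.5) - 4Q = 206 + 4Q, so Q_t = 3.1875. Buyers pay P_b = 227.25; sellers receive P_s = P_b - 8.5 = 218.75.
PS = (1/2)(Q_t)(P_s - 206) = (1/2)(3.1875)(12.75) = 20.3203.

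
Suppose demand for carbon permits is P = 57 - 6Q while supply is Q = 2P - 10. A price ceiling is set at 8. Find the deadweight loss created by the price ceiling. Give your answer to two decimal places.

13.00

Rewriting supply in inverse form: P = 5 + 0.5Q.
Free-market equilibrium: 57 - 6Q = 5 + 0.5Q gives Q* = 8, P* = 9.
At P = 8, sellers supply (8 - 5)/0.5 = 6 while buyers want more, so the quantity traded is 6 at price 8.
At Q = 6 the demand price is 21 and the supply price is 8. Deadweight loss is the triangle between the curves from 6 to 8: (1/2)(21 - 8)(8 - 6) = 13.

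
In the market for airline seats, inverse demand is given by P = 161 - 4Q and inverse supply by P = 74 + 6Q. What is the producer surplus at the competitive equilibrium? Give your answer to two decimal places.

Equilibrium: 161 - 4Q = 74 + 6Q, so Q* = 8.7 and P* = 126.2.
PS is the area between P* and the supply curve from 0 to Q*: (1/2)(8.7)(52.2) = 227.07.

227.07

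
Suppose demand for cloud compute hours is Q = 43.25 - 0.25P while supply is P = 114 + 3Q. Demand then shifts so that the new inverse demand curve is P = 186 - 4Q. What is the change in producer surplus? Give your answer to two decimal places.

Rewriting demand in inverse form: P = 173 - 4Q.
Initial equilibrium: Q_0 = 8.4286, P_0 = 139.2857; CS_0 = (1/2)(8.4286)(33.7143) = 142.0816, PS_0 = (1/2)(8.4286)(25.2857) = 106.5612.
New equilibrium: 186 - 4Q = 114 + 3Q gives Q_1 = 10.2857, P_1 = 144.8571; CS_1 = 211.5918, PS_1 = 158.6939.
Change in producer surplus = 158.6939 - 106.5612 = 52.1327.

52.13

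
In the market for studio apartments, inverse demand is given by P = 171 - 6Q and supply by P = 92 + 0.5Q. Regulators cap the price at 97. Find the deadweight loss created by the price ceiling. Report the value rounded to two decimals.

15.08

Without the control, 171 - 6Q = 92 + 0.5Q so Q* = 12.1538 and P* = 98.0769.
At P = 97, sellers supply (97 - 92)/0.5 = 10 while buyers want more, so the quantity traded is 10 at price 97.
At Q = 10 the demand price is 111 and the supply price is 97. Deadweight loss is the triangle between the curves from 10 to 12.1538: (1/2)(111 - 97)(12.1538 - 10) = 15.0769.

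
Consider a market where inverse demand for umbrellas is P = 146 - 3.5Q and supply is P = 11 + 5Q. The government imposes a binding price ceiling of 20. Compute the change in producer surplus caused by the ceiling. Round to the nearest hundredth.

Free-market equilibrium: 146 - 3.5Q = 11 + 5Q gives Q* = 15.8824, P* = 90.4118.
At the ceiling price 20, quantity supplied is (20 - 11)/5 = 1.8; supply is the short side, so Q = 1.8 trades at P = 20.
PS goes from (1/2)(15.8824)(79.4118) = 630.6228 to 8.1 (computed as (20 - 11)(1.8) - (1/2)(5)(1.8)^2), a change of -622.5228.

-622.52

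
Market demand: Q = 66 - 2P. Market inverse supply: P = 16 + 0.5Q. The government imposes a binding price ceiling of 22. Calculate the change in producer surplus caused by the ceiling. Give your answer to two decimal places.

-36.25

Rewriting demand in inverse form: P = 33 - 0.5Q.
Without the control, 33 - 0.5Q = 16 + 0.5Q so Q* = 17 and P* = 24.5.
At P = 22, sellers supply (22 - 16)/0.5 = 12 while buyers want more, so the quantity traded is 12 at price 22.
PS goes from (1/2)(17)(8.5) = 72.25 to 36 (computed as (22 - 16)(12) - (1/2)(0.5)(12)^2), a change of -36.25.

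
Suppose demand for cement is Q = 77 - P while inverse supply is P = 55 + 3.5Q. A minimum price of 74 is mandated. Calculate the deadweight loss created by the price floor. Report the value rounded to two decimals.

Rewriting demand in inverse form: P = 77 - Q.
Free-market equilibrium: 77 - Q = 55 + 3.5Q gives Q* = 4.8889, P* = 72.1111.
At the floor price 74, quantity demanded is (77 - 74)/1 = 3; demand is the short side, so Q = 3 trades at P = 74.
The lost-trades triangle has base Q* - 3 = 1.8889 and height equal to the gap between the curves at Q = 3, which is 74 - 65.5 = 8.5. DWL = (1/2)(1.8889)(8.5) = 8.0278.

8.03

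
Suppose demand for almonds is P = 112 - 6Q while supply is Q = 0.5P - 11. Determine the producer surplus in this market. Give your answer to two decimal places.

126.56

Rewriting supply in inverse form: P = 22 + 2Q.
Equilibrium: 112 - 6Q = 22 + 2Q, so Q* = 11.25 and P* = 44.5.
The supply curve's price intercept is 22, so PS = (1/2)(Q*)(P* - 22) = (1/2)(11.25)(22.5) = 126.5625.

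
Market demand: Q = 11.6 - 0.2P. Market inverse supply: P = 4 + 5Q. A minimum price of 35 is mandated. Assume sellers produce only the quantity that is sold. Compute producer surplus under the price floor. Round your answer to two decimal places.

Rewriting demand in inverse form: P = 58 - 5Q.
Without the control, 58 - 5Q = 4 + 5Q so Q* = 5.4 and P* = 31.
At the floor price 35, quantity demanded is (58 - 35)/5 = 4.6; demand is the short side, so Q = 4.6 trades at P = 35.
The supply price at Q = 4.6 is 27. PS is the trapezoid between 35 and supply over [0, 4.6]: (1/2)[(35 - 4) + (35 - 27)](4.6) = 89.7.

89.70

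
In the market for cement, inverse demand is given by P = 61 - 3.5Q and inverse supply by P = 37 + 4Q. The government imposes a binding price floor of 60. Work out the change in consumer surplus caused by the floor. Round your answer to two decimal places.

-17.78

Free-market equilibrium: 61 - 3.5Q = 37 + 4Q gives Q* = 3.2, P* = 49.8.
At the floor price 60, quantity demanded is (61 - 60)/3.5 = 0.2857; demand is the short side, so Q = 0.2857 trades at P = 60.
CS goes from (1/2)(3.2)(11.2) = 17.92 to 0.1429 (computed as (61 - 60)(0.2857) - (1/2)(3.5)(0.2857)^2), a change of -17.7771.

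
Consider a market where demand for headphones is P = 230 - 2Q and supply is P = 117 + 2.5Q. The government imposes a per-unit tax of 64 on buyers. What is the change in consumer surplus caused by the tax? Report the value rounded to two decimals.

-512.00

Pre-tax equilibrium: 230 - 2Q = 117 + 2.5Q gives Q* = 25.1111, P* = 179.7778.
With the tax, buyers' net willingness to pay falls by 64: (230 - 64) - 2Q = 117 + 2.5Q, so Q_t = 10.8889. Buyers pay P_b = 208.2222; sellers receive P_s = P_b - 64 = 144.2222.
CS falls from (1/2)(25.1111)(50.2222) = 630.5679 to (1/2)(10.8889)(21.7778) = 118.5679, a change of -512.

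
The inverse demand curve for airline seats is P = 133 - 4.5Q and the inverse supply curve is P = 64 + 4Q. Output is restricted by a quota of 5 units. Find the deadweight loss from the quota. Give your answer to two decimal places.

Unrestricted equilibrium: Q* = (133 - 64)/(4.5 + 4) = 8.1176.
At Q = 5 the demand price is 133 - 4.5(5) = 110.5 and the supply price is 64 + 4(5) = 84.
DWL = (1/2)(gap between curves at 5) x (Q* - 5) = (1/2)(26.5)(3.1176) = 41.3088.

41.31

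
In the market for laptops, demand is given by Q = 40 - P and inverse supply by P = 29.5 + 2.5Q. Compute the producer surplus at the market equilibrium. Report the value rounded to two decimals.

11.25

Rewriting demand in inverse form: P = 40 - Q.
Setting demand equal to supply, 10.5 = 3.5Q, so Q* = 3 and P* = 37.
PS is the area between P* and the supply curve from 0 to Q*: (1/2)(3)(7.5) = 11.25.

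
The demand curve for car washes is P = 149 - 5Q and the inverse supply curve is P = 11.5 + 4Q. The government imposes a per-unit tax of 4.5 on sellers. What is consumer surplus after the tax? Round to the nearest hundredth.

Without the tax, 149 - 5Q = 11.5 + 4Q so Q* = 15.2778 and P* = 72.6111.
With the tax, sellers need 4.5 more per unit: 149 - 5Q = 11.5 + 4Q + 4.5, so Q_t = 14.7778. Buyers pay P_b = 75.1111; sellers receive P_s = P_b - 4.5 = 70.6111.
CS = (1/2)(Q_t)(149 - P_b) = (1/2)(14.7778)(73.8889) = 545.9568.

545.96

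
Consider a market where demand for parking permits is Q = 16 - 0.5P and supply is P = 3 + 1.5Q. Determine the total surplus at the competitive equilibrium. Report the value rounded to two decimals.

Rewriting demand in inverse form: P = 32 - 2Q.
Equilibrium: 32 - 2Q = 3 + 1.5Q, so Q* = 8.2857 and P* = 15.4286.
CS = (1/2)(8.2857)(16.5714) = 68.6531 and PS = (1/2)(8.2857)(12.4286) = 51.4898, so total surplus = 120.1429.

120.14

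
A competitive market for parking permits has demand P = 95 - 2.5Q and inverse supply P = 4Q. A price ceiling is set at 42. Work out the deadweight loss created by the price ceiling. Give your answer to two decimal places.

Without the control, 95 - 2.5Q = 4Q so Q* = 14.6154 and P* = 58.4615.
At P = 42, sellers supply (42 - 0)/4 = 10.5 while buyers want more, so the quantity traded is 10.5 at price 42.
At Q = 10.5 the demand price is 68.75 and the supply price is 42. Deadweight loss is the triangle between the curves from 10.5 to 14.6154: (1/2)(68.75 - 42)(14.6154 - 10.5) = 55.0433.

55.04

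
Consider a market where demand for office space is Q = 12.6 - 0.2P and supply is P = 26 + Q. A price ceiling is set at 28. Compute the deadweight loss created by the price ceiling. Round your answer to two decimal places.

52.08

Rewriting demand in inverse form: P = 63 - 5Q.
Free-market equilibrium: 63 - 5Q = 26 + Q gives Q* = 6.1667, P* = 32.1667.
At P = 28, sellers supply (28 - 26)/1 = 2 while buyers want more, so the quantity traded is 2 at price 28.
The lost-trades triangle has base Q* - 2 = 4.1667 and height equal to the gap between the curves at Q = 2, which is 53 - 28 = 25. DWL = (1/2)(4.1667)(25) = 52.0833.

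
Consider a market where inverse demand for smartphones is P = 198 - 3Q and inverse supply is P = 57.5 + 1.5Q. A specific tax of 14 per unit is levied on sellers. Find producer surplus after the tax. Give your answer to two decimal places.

Pre-tax equilibrium: 198 - 3Q = 57.5 + 1.5Q gives Q* = 31.2222, P* = 104.3333.
A tax on sellers shifts supply up by 14: 198 - 3Q = 57.5 + 1.5Q + 14, so Q_t = 28.1111. Buyers pay P_b = 113.6667; sellers receive P_s = P_b - 14 = 99.6667.
Producer surplus is the triangle above supply below P_s: (1/2)(28.1111)(99.6667 - 57.5) = 592.6759.

592.68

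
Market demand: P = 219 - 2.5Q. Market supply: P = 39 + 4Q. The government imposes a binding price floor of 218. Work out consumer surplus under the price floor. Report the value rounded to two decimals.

0.20

Without the control, 219 - 2.5Q = 39 + 4Q so Q* = 27.6923 and P* = 149.7692.
At the floor price 218, quantity demanded is (219 - 218)/2.5 = 0.4; demand is the short side, so Q = 0.4 trades at P = 218.
CS is the triangle under demand above 218: (1/2)(0.4)(219 - 218) = 0.2.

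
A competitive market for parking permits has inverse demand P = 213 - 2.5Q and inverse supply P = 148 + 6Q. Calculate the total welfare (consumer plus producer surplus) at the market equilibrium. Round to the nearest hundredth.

Set 213 - 2.5Q = 148 + 6Q, which gives 65 = 8.5Q, so Q* = 7.6471 and P* = 213 - 2.5(7.6471) = 193.8824.
Total surplus is the full triangle between the curves from 0 to Q*: (1/2)(7.6471)(213 - 148) = 248.5294.

248.53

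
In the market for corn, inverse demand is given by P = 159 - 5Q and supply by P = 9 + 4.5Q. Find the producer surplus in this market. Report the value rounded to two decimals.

560.94

Set 159 - 5Q = 9 + 4.5Q, which gives 150 = 9.5Q, so Q* = 15.7895 and P* = 159 - 5(15.7895) = 80.0526.
The supply curve's price intercept is 9, so PS = (1/2)(Q*)(P* - 9) = (1/2)(15.7895)(71.0526) = 560.9418.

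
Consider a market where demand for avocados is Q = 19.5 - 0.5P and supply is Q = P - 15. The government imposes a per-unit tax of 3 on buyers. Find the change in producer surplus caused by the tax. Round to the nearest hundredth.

-7.50

Rewriting demand in inverse form: P = 39 - 2Q.
Rewriting supply in inverse form: P = 15 + Q.
Without the tax, 39 - 2Q = 15 + Q so Q* = 8 and P* = 23.
A tax on buyers shifts demand down by 3: (39 - 3) - 2Q = 15 + Q, so Q_t = 7. Buyers pay P_b = 25; sellers receive P_s = P_b - 3 = 22.
PS falls from (1/2)(8)(8) = 32 to (1/2)(7)(7) = 24.5, a change of -7.5.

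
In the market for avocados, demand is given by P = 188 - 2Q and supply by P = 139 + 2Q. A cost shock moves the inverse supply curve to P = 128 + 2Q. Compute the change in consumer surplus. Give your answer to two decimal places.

Initial equilibrium: Q_0 = 12.25, P_0 = 163.5; CS_0 = (1/2)(12.25)(24.5) = 150.0625, PS_0 = (1/2)(12.25)(24.5) = 150.0625.
New equilibrium: 188 - 2Q = 128 + 2Q gives Q_1 = 15, P_1 = 158; CS_1 = 225, PS_1 = 225.
Change in consumer surplus = 225 - 150.0625 = 74.9375.

74.94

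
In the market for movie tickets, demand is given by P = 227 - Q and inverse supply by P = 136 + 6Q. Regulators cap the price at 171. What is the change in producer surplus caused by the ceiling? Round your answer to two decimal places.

-404.92

Free-market equilibrium: 227 - Q = 136 + 6Q gives Q* = 13, P* = 214.
At P = 171, sellers supply (171 - 136)/6 = 5.8333 while buyers want more, so the quantity traded is 5.8333 at price 171.
PS goes from (1/2)(13)(78) = 507 to 102.0833 (computed as (171 - 136)(5.8333) - (1/2)(6)(5.8333)^2), a change of -404.9167.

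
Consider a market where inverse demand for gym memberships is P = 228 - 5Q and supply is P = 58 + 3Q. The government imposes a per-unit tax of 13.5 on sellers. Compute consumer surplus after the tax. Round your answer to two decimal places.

956.73

Pre-tax equilibrium: 228 - 5Q = 58 + 3Q gives Q* = 21.25, P* = 121.75.
With the tax, sellers need 13.5 more per unit: 228 - 5Q = 58 + 3Q + 13.5, so Q_t = 19.5625. Buyers pay P_b = 130.1875; sellers receive P_s = P_b - 13.5 = 116.6875.
Consumer surplus is the triangle under demand above P_b: (1/2)(19.5625)(228 - 130.1875) = 956.7285.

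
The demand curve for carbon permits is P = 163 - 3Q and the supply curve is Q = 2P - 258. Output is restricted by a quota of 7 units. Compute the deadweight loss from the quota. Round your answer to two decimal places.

12.89

Rewriting supply in inverse form: P = 129 + 0.5Q.
Unrestricted equilibrium: Q* = (163 - 129)/(3 + 0.5) = 9.7143.
At Q = 7 the demand price is 163 - 3(7) = 142 and the supply price is 129 + 0.5(7) = 132.5.
DWL = (1/2)(gap between curves at 7) x (Q* - 7) = (1/2)(9.5)(2.7143) = 12.8929.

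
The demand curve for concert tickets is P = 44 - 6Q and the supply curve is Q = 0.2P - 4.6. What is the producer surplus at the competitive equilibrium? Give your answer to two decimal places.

Rewriting supply in inverse form: P = 23 + 5Q.
Set 44 - 6Q = 23 + 5Q, which gives 21 = 11Q, so Q* = 1.9091 and P* = 44 - 6(1.9091) = 32.5455.
Producer surplus is the triangle above supply below P*: (1/2)(1.9091)(32.5455 - 23) = (1/2)(1.9091)(9.5455) = 9.1116.

9.11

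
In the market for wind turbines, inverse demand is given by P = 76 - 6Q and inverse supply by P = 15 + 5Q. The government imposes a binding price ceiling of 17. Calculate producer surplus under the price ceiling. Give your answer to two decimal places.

0.40

Free-market equilibrium: 76 - 6Q = 15 + 5Q gives Q* = 5.5455, P* = 42.7273.
At the ceiling price 17, quantity supplied is (17 - 15)/5 = 0.4; supply is the short side, so Q = 0.4 trades at P = 17.
PS is the triangle above supply below 17: (1/2)(0.4)(17 - 15) = 0.4.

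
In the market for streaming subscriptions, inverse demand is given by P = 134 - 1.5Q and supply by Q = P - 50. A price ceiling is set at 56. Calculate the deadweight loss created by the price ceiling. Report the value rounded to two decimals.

Rewriting supply in inverse form: P = 50 + Q.
Free-market equilibrium: 134 - 1.5Q = 50 + Q gives Q* = 33.6, P* = 83.6.
At the ceiling price 56, quantity supplied is (56 - 50)/1 = 6; supply is the short side, so Q = 6 trades at P = 56.
The lost-trades triangle has base Q* - 6 = 27.6 and height equal to the gap between the curves at Q = 6, which is 125 - 56 = 69. DWL = (1/2)(27.6)(69) = 952.2.

952.20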